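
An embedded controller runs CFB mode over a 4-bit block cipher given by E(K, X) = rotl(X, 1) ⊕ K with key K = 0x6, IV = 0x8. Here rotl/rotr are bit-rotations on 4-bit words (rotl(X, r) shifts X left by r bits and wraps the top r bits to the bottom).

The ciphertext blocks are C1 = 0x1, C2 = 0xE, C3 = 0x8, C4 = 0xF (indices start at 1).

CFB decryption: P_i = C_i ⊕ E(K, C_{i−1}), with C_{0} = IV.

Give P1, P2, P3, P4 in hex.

P1 = 0x6, P2 = 0xA, P3 = 0x3, P4 = 0x8

P1: E(K, 0x8) = 0x7; 0x1 ⊕ 0x7 = 0x6.
P2: E(K, 0x1) = 0x4; 0xE ⊕ 0x4 = 0xA.
P3: E(K, 0xE) = 0xB; 0x8 ⊕ 0xB = 0x3.
P4: E(K, 0x8) = 0x7; 0xF ⊕ 0x7 = 0x8.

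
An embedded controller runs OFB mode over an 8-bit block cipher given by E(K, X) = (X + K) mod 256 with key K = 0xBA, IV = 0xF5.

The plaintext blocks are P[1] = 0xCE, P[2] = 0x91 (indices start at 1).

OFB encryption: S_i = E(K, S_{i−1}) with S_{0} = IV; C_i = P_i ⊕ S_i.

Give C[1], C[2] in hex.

C[1]: S = E(K, 0xF5) = 0xAF; 0xCE ⊕ 0xAF = 0x61.
C[2]: S = E(K, 0xAF) = 0x69; 0x91 ⊕ 0x69 = 0xF8.

C[1] = 0x61, C[2] = 0xF8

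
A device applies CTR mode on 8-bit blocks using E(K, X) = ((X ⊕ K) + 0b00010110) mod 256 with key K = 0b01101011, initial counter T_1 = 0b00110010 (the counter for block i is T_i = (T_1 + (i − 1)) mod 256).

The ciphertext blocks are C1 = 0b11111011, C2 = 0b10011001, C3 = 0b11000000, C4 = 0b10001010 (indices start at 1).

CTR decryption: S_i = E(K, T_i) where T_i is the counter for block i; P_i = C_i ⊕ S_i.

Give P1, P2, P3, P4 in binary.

P1 = 0b10010100, P2 = 0b11110111, P3 = 0b10110101, P4 = 0b11111110

P1: T = 0b00110010, S = E(K, T) = 0b01101111; 0b11111011 ⊕ 0b01101111 = 0b10010100.
P2: T = 0b00110011, S = E(K, T) = 0b01101110; 0b10011001 ⊕ 0b01101110 = 0b11110111.
P3: T = 0b00110100, S = E(K, T) = 0b01110101; 0b11000000 ⊕ 0b01110101 = 0b10110101.
P4: T = 0b00110101, S = E(K, T) = 0b01110100; 0b10001010 ⊕ 0b01110100 = 0b11111110.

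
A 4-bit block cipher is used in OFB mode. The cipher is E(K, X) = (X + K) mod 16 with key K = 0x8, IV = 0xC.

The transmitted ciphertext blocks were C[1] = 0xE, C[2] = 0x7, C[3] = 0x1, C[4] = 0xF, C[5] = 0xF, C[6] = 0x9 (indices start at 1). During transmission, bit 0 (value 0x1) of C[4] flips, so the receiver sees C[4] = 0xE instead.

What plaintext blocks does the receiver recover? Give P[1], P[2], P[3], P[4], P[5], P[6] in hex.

OFB decryption: S_i = E(K, S_{i−1}) with S_{0} = IV; P_i = C_i ⊕ S_i.
Only C[4] changed, to 0xE. In OFB, a change in C_i flips the same bit in P_i only; the keystream is unaffected. Decrypting the received ciphertext:
P[1]: S = E(K, 0xC) = 0x4; 0xE ⊕ 0x4 = 0xA.
P[2]: S = E(K, 0x4) = 0xC; 0x7 ⊕ 0xC = 0xB.
P[3]: S = E(K, 0xC) = 0x4; 0x1 ⊕ 0x4 = 0x5.
P[4]: S = E(K, 0x4) = 0xC; 0xE ⊕ 0xC = 0x2.
P[5]: S = E(K, 0xC) = 0x4; 0xF ⊕ 0x4 = 0xB.
P[6]: S = E(K, 0x4) = 0xC; 0x9 ⊕ 0xC = 0x5.
Blocks that differ from the original plaintext: P[4].

P[1] = 0xA, P[2] = 0xB, P[3] = 0x5, P[4] = 0x2, P[5] = 0xB, P[6] = 0x5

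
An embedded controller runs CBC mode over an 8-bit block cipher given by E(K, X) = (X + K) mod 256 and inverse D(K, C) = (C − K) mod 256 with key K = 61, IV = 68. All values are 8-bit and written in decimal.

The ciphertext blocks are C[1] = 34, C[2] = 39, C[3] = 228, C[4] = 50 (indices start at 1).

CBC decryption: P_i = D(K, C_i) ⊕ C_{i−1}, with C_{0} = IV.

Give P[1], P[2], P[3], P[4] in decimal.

P[1] = 161, P[2] = 200, P[3] = 128, P[4] = 17

P[1]: D(K, 34) = 229; 229 ⊕ 68 = 161.
P[2]: D(K, 39) = 234; 234 ⊕ 34 = 200.
P[3]: D(K, 228) = 167; 167 ⊕ 39 = 128.
P[4]: D(K, 50) = 245; 245 ⊕ 228 = 17.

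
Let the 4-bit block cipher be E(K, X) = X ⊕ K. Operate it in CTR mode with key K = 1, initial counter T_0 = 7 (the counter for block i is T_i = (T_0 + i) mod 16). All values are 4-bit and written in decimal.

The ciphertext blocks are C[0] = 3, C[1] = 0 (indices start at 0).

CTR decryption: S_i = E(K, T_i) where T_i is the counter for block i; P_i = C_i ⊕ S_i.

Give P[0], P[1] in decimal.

P[0] = 5, P[1] = 9

P[0]: T = 7, S = E(K, T) = 6; 3 ⊕ 6 = 5.
P[1]: T = 8, S = E(K, T) = 9; 0 ⊕ 9 = 9.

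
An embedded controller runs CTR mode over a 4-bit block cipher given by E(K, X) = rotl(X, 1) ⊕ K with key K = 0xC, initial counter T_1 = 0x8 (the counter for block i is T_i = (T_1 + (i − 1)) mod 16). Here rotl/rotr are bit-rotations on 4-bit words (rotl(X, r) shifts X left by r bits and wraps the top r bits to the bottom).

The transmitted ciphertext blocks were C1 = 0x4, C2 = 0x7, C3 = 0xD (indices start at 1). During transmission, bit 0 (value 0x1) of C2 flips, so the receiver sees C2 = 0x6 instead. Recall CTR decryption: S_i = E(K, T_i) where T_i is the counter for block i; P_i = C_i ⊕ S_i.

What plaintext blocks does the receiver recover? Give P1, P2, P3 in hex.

Only C2 changed, to 0x6. In CTR, a change in C_i flips the same bit in P_i only; the keystream is unaffected. Decrypting the received ciphertext:
P1: T = 0x8, S = E(K, T) = 0xD; 0x4 ⊕ 0xD = 0x9.
P2: T = 0x9, S = E(K, T) = 0xF; 0x6 ⊕ 0xF = 0x9.
P3: T = 0xA, S = E(K, T) = 0x9; 0xD ⊕ 0x9 = 0x4.
Blocks that differ from the original plaintext: P2.

P1 = 0x9, P2 = 0x9, P3 = 0x4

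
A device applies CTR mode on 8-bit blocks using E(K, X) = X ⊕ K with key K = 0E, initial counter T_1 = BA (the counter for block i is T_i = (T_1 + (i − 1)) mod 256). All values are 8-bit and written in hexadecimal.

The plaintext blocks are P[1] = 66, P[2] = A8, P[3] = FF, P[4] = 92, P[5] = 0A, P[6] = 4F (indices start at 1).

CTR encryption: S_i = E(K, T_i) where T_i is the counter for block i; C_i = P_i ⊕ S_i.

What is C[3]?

C[3] = 4D

C[1]: T = BA, S = E(K, T) = B4; 66 ⊕ B4 = D2.
C[2]: T = BB, S = E(K, T) = B5; A8 ⊕ B5 = 1D.
C[3]: T = BC, S = E(K, T) = B2; FF ⊕ B2 = 4D.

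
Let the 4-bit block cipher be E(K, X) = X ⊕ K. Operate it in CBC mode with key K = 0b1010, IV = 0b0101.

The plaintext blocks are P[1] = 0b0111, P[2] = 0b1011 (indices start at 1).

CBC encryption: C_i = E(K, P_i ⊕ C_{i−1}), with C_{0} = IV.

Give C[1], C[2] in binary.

C[1]: P[1] ⊕ 0b0101 = 0b0010; E(K, 0b0010) = 0b1000.
C[2]: P[2] ⊕ 0b1000 = 0b0011; E(K, 0b0011) = 0b1001.

C[1] = 0b1000, C[2] = 0b1001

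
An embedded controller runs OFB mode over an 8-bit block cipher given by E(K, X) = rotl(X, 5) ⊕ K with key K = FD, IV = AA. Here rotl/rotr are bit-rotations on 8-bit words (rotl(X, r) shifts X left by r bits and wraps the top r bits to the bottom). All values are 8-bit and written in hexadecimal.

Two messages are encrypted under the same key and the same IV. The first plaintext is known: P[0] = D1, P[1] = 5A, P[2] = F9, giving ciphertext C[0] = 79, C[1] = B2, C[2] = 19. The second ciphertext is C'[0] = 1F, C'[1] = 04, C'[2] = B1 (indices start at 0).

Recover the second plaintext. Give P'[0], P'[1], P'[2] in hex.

In OFB with a reused IV, both messages share the same keystream S_i, so C_i ⊕ C'_i = P_i ⊕ P'_i and thus P'_i = P_i ⊕ C_i ⊕ C'_i.
P'[0]: D1 ⊕ 79 ⊕ 1F = B7.
P'[1]: 5A ⊕ B2 ⊕ 04 = EC.
P'[2]: F9 ⊕ 19 ⊕ B1 = 51.

P'[0] = B7, P'[1] = EC, P'[2] = 51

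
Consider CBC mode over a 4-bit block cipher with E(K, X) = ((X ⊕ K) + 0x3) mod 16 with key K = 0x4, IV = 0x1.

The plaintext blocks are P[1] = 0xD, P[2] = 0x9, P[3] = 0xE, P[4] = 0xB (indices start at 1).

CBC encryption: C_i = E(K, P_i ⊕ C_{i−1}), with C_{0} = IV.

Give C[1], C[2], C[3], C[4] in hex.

C[1]: P[1] ⊕ 0x1 = 0xC; E(K, 0xC) = 0xB.
C[2]: P[2] ⊕ 0xB = 0x2; E(K, 0x2) = 0x9.
C[3]: P[3] ⊕ 0x9 = 0x7; E(K, 0x7) = 0x6.
C[4]: P[4] ⊕ 0x6 = 0xD; E(K, 0xD) = 0xC.

C[1] = 0xB, C[2] = 0x9, C[3] = 0x6, C[4] = 0xC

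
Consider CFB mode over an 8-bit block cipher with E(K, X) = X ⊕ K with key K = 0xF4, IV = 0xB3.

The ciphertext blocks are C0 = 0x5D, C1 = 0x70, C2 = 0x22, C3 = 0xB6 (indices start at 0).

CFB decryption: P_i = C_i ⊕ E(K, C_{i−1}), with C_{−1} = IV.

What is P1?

P1: E(K, 0x5D) = 0xA9; 0x70 ⊕ 0xA9 = 0xD9.

P1 = 0xD9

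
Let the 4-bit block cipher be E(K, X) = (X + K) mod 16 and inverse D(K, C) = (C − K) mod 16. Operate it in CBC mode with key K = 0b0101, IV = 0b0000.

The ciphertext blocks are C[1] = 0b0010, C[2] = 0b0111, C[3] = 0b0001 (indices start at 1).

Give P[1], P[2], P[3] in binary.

CBC decryption: P_i = D(K, C_i) ⊕ C_{i−1}, with C_{0} = IV.
P[1]: D(K, 0b0010) = 0b1101; 0b1101 ⊕ 0b0000 = 0b1101.
P[2]: D(K, 0b0111) = 0b0010; 0b0010 ⊕ 0b0010 = 0b0000.
P[3]: D(K, 0b0001) = 0b1100; 0b1100 ⊕ 0b0111 = 0b1011.

P[1] = 0b1101, P[2] = 0b0000, P[3] = 0b1011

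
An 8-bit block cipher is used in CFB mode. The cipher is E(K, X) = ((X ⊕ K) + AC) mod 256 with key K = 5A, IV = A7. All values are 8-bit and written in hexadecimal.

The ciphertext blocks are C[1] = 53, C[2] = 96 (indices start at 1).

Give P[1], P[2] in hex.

CFB decryption: P_i = C_i ⊕ E(K, C_{i−1}), with C_{0} = IV.
P[1]: E(K, A7) = A9; 53 ⊕ A9 = FA.
P[2]: E(K, 53) = B5; 96 ⊕ B5 = 23.

P[1] = FA, P[2] = 23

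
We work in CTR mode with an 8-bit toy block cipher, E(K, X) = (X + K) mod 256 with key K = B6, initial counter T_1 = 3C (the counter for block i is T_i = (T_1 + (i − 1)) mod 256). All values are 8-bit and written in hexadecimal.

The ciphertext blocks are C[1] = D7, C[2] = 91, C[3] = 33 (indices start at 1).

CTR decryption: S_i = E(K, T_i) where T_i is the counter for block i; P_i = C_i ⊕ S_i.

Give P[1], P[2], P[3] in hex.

P[1] = 25, P[2] = 62, P[3] = C7

P[1]: T = 3C, S = E(K, T) = F2; D7 ⊕ F2 = 25.
P[2]: T = 3D, S = E(K, T) = F3; 91 ⊕ F3 = 62.
P[3]: T = 3E, S = E(K, T) = F4; 33 ⊕ F4 = C7.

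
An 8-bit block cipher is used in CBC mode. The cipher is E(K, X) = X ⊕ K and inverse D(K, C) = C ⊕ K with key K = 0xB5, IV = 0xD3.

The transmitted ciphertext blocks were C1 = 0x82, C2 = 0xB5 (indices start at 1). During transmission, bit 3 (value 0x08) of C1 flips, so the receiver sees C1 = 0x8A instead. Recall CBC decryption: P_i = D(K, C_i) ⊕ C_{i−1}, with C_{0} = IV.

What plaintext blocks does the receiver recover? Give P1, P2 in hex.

Only C1 changed, to 0x8A. In CBC, a change in C_i garbles P_i and flips the same bit in P_{i+1}. Decrypting the received ciphertext:
P1: D(K, 0x8A) = 0x3F; 0x3F ⊕ 0xD3 = 0xEC.
P2: D(K, 0xB5) = 0x00; 0x00 ⊕ 0x8A = 0x8A.
Blocks that differ from the original plaintext: P1, P2.

P1 = 0xEC, P2 = 0x8A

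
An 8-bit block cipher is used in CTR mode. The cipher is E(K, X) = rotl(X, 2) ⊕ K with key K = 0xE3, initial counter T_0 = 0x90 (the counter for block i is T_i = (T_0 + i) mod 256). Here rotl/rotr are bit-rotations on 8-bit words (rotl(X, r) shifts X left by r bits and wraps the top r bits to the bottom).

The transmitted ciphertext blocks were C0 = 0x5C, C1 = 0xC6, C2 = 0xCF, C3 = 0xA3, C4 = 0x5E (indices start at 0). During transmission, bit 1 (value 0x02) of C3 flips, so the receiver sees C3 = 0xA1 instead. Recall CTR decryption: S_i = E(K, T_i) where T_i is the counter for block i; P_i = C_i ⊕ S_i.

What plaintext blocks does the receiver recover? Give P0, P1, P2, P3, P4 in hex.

P0 = 0xFD, P1 = 0x63, P2 = 0x66, P3 = 0x0C, P4 = 0xEF

Only C3 changed, to 0xA1. In CTR, a change in C_i flips the same bit in P_i only; the keystream is unaffected. Decrypting the received ciphertext:
P0: T = 0x90, S = E(K, T) = 0xA1; 0x5C ⊕ 0xA1 = 0xFD.
P1: T = 0x91, S = E(K, T) = 0xA5; 0xC6 ⊕ 0xA5 = 0x63.
P2: T = 0x92, S = E(K, T) = 0xA9; 0xCF ⊕ 0xA9 = 0x66.
P3: T = 0x93, S = E(K, T) = 0xAD; 0xA1 ⊕ 0xAD = 0x0C.
P4: T = 0x94, S = E(K, T) = 0xB1; 0x5E ⊕ 0xB1 = 0xEF.
Blocks that differ from the original plaintext: P3.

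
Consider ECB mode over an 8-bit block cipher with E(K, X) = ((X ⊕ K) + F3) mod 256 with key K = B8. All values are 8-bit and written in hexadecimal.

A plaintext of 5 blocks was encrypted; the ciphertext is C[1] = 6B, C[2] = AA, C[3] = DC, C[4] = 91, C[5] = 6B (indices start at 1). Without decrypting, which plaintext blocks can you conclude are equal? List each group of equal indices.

P[1] = P[5]

ECB encrypts each block independently with the same key, so equal ciphertext blocks imply equal plaintext blocks.
C[1] = C[5] = 6B, so P[1] = P[5].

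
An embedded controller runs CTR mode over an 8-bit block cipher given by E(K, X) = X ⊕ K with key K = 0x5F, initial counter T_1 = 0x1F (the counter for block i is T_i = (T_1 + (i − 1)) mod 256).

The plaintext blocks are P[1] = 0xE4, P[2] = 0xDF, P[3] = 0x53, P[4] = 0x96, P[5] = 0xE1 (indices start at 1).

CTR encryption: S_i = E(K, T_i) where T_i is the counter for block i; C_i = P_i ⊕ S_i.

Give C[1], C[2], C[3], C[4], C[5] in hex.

C[1] = 0xA4, C[2] = 0xA0, C[3] = 0x2D, C[4] = 0xEB, C[5] = 0x9D

C[1]: T = 0x1F, S = E(K, T) = 0x40; 0xE4 ⊕ 0x40 = 0xA4.
C[2]: T = 0x20, S = E(K, T) = 0x7F; 0xDF ⊕ 0x7F = 0xA0.
C[3]: T = 0x21, S = E(K, T) = 0x7E; 0x53 ⊕ 0x7E = 0x2D.
C[4]: T = 0x22, S = E(K, T) = 0x7D; 0x96 ⊕ 0x7D = 0xEB.
C[5]: T = 0x23, S = E(K, T) = 0x7C; 0xE1 ⊕ 0x7C = 0x9D.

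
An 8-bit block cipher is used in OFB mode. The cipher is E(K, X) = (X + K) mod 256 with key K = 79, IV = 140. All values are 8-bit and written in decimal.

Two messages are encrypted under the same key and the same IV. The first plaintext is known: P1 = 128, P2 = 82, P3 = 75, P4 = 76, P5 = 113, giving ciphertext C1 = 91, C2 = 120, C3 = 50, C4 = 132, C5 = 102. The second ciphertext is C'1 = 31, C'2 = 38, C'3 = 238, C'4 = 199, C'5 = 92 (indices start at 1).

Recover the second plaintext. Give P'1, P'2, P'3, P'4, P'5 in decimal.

P'1 = 196, P'2 = 12, P'3 = 151, P'4 = 15, P'5 = 75

In OFB with a reused IV, both messages share the same keystream S_i, so C_i ⊕ C'_i = P_i ⊕ P'_i and thus P'_i = P_i ⊕ C_i ⊕ C'_i.
P'1: 128 ⊕ 91 ⊕ 31 = 196.
P'2: 82 ⊕ 120 ⊕ 38 = 12.
P'3: 75 ⊕ 50 ⊕ 238 = 151.
P'4: 76 ⊕ 132 ⊕ 199 = 15.
P'5: 113 ⊕ 102 ⊕ 92 = 75.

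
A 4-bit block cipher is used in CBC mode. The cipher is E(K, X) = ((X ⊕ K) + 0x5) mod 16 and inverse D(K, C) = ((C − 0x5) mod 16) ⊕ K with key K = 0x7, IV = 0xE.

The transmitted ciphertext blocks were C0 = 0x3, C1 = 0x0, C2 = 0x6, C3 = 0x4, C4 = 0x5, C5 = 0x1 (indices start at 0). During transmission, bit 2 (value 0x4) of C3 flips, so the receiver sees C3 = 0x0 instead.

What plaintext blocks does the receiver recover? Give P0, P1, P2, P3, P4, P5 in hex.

CBC decryption: P_i = D(K, C_i) ⊕ C_{i−1}, with C_{−1} = IV.
Only C3 changed, to 0x0. In CBC, a change in C_i garbles P_i and flips the same bit in P_{i+1}. Decrypting the received ciphertext:
P0: D(K, 0x3) = 0x9; 0x9 ⊕ 0xE = 0x7.
P1: D(K, 0x0) = 0xC; 0xC ⊕ 0x3 = 0xF.
P2: D(K, 0x6) = 0x6; 0x6 ⊕ 0x0 = 0x6.
P3: D(K, 0x0) = 0xC; 0xC ⊕ 0x6 = 0xA.
P4: D(K, 0x5) = 0x7; 0x7 ⊕ 0x0 = 0x7.
P5: D(K, 0x1) = 0xB; 0xB ⊕ 0x5 = 0xE.
Blocks that differ from the original plaintext: P3, P4.

P0 = 0x7, P1 = 0xF, P2 = 0x6, P3 = 0xA, P4 = 0x7, P5 = 0xE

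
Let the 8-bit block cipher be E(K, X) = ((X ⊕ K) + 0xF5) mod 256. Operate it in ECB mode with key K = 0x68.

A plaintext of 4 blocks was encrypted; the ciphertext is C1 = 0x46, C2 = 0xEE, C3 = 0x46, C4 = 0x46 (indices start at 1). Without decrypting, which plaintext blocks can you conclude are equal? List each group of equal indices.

ECB encrypts each block independently with the same key, so equal ciphertext blocks imply equal plaintext blocks.
C1 = C3 = C4 = 0x46, so P1 = P3 = P4.

P1 = P3 = P4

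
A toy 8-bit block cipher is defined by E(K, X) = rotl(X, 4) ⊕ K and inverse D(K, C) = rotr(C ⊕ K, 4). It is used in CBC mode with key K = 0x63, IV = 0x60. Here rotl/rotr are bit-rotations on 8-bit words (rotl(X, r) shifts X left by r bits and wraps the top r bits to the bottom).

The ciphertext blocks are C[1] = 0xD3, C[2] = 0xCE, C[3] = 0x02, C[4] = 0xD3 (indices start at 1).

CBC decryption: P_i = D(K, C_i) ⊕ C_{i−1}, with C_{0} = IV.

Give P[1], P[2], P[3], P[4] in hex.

P[1]: D(K, 0xD3) = 0x0B; 0x0B ⊕ 0x60 = 0x6B.
P[2]: D(K, 0xCE) = 0xDA; 0xDA ⊕ 0xD3 = 0x09.
P[3]: D(K, 0x02) = 0x16; 0x16 ⊕ 0xCE = 0xD8.
P[4]: D(K, 0xD3) = 0x0B; 0x0B ⊕ 0x02 = 0x09.

P[1] = 0x6B, P[2] = 0x09, P[3] = 0xD8, P[4] = 0x09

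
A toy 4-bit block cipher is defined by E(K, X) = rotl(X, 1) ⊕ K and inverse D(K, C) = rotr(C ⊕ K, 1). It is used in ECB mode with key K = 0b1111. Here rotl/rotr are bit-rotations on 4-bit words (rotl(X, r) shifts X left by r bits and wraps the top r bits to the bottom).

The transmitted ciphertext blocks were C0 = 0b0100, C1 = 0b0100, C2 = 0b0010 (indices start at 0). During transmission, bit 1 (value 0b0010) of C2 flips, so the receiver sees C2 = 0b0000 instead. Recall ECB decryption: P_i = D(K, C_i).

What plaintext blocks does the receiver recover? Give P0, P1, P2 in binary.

P0 = 0b1101, P1 = 0b1101, P2 = 0b1111

Only C2 changed, to 0b0000. In ECB, a change in C_i affects only P_i. Decrypting the received ciphertext:
P0: D(K, 0b0100) = 0b1101.
P1: D(K, 0b0100) = 0b1101.
P2: D(K, 0b0000) = 0b1111.
Blocks that differ from the original plaintext: P2.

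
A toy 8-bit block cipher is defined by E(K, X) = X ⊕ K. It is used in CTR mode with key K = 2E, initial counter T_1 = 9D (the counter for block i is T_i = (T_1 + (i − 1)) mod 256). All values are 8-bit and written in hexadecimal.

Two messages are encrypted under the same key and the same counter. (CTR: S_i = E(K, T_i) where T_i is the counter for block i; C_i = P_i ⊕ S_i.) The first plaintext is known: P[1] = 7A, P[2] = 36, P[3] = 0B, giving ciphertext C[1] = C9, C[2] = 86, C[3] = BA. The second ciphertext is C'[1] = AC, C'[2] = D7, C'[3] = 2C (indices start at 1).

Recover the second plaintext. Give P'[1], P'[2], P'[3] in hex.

In CTR with a reused counter, both messages share the same keystream S_i, so C_i ⊕ C'_i = P_i ⊕ P'_i and thus P'_i = P_i ⊕ C_i ⊕ C'_i.
P'[1]: 7A ⊕ C9 ⊕ AC = 1F.
P'[2]: 36 ⊕ 86 ⊕ D7 = 67.
P'[3]: 0B ⊕ BA ⊕ 2C = 9D.

P'[1] = 1F, P'[2] = 67, P'[3] = 9D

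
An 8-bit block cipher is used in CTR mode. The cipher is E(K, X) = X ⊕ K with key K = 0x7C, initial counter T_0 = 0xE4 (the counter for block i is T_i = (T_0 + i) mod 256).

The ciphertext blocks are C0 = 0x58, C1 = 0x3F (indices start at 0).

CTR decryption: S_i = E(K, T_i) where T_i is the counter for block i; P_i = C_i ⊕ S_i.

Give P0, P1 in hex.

P0 = 0xC0, P1 = 0xA6

P0: T = 0xE4, S = E(K, T) = 0x98; 0x58 ⊕ 0x98 = 0xC0.
P1: T = 0xE5, S = E(K, T) = 0x99; 0x3F ⊕ 0x99 = 0xA6.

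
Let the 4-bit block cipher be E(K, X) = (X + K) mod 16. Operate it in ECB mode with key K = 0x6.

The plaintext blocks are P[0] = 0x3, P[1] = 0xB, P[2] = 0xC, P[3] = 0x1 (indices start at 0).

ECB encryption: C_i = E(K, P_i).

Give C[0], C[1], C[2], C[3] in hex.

C[0] = 0x9, C[1] = 0x1, C[2] = 0x2, C[3] = 0x7

C[0]: E(K, 0x3) = 0x9.
C[1]: E(K, 0xB) = 0x1.
C[2]: E(K, 0xC) = 0x2.
C[3]: E(K, 0x1) = 0x7.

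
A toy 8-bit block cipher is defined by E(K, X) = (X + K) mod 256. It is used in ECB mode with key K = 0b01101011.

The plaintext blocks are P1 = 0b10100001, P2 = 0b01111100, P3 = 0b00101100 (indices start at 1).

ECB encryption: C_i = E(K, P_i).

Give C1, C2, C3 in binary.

C1: E(K, 0b10100001) = 0b00001100.
C2: E(K, 0b01111100) = 0b11100111.
C3: E(K, 0b00101100) = 0b10010111.

C1 = 0b00001100, C2 = 0b11100111, C3 = 0b10010111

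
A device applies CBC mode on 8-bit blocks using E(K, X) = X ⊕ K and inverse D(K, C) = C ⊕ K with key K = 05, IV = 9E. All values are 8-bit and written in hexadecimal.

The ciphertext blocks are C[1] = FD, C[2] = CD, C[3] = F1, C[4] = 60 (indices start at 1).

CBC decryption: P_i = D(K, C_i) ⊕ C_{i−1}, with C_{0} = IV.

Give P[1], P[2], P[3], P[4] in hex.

P[1]: D(K, FD) = F8; F8 ⊕ 9E = 66.
P[2]: D(K, CD) = C8; C8 ⊕ FD = 35.
P[3]: D(K, F1) = F4; F4 ⊕ CD = 39.
P[4]: D(K, 60) = 65; 65 ⊕ F1 = 94.

P[1] = 66, P[2] = 35, P[3] = 39, P[4] = 94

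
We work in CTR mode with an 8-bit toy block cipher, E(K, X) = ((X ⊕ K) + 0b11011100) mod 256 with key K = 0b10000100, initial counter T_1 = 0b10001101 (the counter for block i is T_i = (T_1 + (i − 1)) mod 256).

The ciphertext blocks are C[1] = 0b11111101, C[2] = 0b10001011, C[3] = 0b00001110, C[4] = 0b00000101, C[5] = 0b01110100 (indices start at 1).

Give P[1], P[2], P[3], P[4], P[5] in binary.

CTR decryption: S_i = E(K, T_i) where T_i is the counter for block i; P_i = C_i ⊕ S_i.
P[1]: T = 0b10001101, S = E(K, T) = 0b11100101; 0b11111101 ⊕ 0b11100101 = 0b00011000.
P[2]: T = 0b10001110, S = E(K, T) = 0b11100110; 0b10001011 ⊕ 0b11100110 = 0b01101101.
P[3]: T = 0b10001111, S = E(K, T) = 0b11100111; 0b00001110 ⊕ 0b11100111 = 0b11101001.
P[4]: T = 0b10010000, S = E(K, T) = 0b11110000; 0b00000101 ⊕ 0b11110000 = 0b11110101.
P[5]: T = 0b10010001, S = E(K, T) = 0b11110001; 0b01110100 ⊕ 0b11110001 = 0b10000101.

P[1] = 0b00011000, P[2] = 0b01101101, P[3] = 0b11101001, P[4] = 0b11110101, P[5] = 0b10000101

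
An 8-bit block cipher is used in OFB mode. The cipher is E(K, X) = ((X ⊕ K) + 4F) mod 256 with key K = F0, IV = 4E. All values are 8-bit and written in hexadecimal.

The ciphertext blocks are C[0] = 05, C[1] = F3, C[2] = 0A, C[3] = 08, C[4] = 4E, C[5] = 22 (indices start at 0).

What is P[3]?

P[3] = 42

OFB decryption: S_i = E(K, S_{i−1}) with S_{−1} = IV; P_i = C_i ⊕ S_i.
P[0]: S = E(K, 4E) = 0D; 05 ⊕ 0D = 08.
P[1]: S = E(K, 0D) = 4C; F3 ⊕ 4C = BF.
P[2]: S = E(K, 4C) = 0B; 0A ⊕ 0B = 01.
P[3]: S = E(K, 0B) = 4A; 08 ⊕ 4A = 42.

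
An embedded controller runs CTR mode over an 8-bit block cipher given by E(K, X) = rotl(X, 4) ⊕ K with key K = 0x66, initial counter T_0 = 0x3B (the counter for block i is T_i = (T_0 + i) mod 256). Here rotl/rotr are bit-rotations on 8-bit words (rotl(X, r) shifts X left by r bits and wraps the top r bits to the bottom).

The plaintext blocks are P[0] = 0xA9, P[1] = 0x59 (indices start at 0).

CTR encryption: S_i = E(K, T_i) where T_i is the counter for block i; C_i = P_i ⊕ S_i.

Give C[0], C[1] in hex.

C[0] = 0x7C, C[1] = 0xFC

C[0]: T = 0x3B, S = E(K, T) = 0xD5; 0xA9 ⊕ 0xD5 = 0x7C.
C[1]: T = 0x3C, S = E(K, T) = 0xA5; 0x59 ⊕ 0xA5 = 0xFC.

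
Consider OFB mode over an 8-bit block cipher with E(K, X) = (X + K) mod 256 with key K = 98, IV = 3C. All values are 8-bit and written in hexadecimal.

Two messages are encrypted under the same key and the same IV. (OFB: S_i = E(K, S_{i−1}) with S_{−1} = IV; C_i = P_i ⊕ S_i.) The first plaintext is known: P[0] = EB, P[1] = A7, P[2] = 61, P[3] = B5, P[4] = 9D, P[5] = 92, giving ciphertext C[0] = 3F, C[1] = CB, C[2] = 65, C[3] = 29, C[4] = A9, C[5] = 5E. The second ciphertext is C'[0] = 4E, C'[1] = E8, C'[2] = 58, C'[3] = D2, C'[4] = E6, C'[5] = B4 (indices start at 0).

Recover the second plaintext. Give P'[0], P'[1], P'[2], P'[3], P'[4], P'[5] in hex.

In OFB with a reused IV, both messages share the same keystream S_i, so C_i ⊕ C'_i = P_i ⊕ P'_i and thus P'_i = P_i ⊕ C_i ⊕ C'_i.
P'[0]: EB ⊕ 3F ⊕ 4E = 9A.
P'[1]: A7 ⊕ CB ⊕ E8 = 84.
P'[2]: 61 ⊕ 65 ⊕ 58 = 5C.
P'[3]: B5 ⊕ 29 ⊕ D2 = 4E.
P'[4]: 9D ⊕ A9 ⊕ E6 = D2.
P'[5]: 92 ⊕ 5E ⊕ B4 = 78.

P'[0] = 9A, P'[1] = 84, P'[2] = 5C, P'[3] = 4E, P'[4] = D2, P'[5] = 78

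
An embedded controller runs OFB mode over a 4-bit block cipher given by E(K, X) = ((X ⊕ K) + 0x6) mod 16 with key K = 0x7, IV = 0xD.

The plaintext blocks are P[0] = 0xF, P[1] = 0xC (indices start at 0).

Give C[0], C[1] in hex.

C[0] = 0xF, C[1] = 0x1

OFB encryption: S_i = E(K, S_{i−1}) with S_{−1} = IV; C_i = P_i ⊕ S_i.
C[0]: S = E(K, 0xD) = 0x0; 0xF ⊕ 0x0 = 0xF.
C[1]: S = E(K, 0x0) = 0xD; 0xC ⊕ 0xD = 0x1.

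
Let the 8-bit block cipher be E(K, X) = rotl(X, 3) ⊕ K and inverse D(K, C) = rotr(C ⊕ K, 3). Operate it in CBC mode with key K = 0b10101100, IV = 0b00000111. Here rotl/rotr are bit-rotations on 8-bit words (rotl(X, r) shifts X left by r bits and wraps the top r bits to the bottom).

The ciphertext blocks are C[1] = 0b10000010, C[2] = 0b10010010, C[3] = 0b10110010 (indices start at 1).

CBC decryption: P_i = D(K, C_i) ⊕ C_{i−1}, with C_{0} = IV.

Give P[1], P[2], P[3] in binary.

P[1] = 0b11000010, P[2] = 0b01000101, P[3] = 0b01010001

P[1]: D(K, 0b10000010) = 0b11000101; 0b11000101 ⊕ 0b00000111 = 0b11000010.
P[2]: D(K, 0b10010010) = 0b11000111; 0b11000111 ⊕ 0b10000010 = 0b01000101.
P[3]: D(K, 0b10110010) = 0b11000011; 0b11000011 ⊕ 0b10010010 = 0b01010001.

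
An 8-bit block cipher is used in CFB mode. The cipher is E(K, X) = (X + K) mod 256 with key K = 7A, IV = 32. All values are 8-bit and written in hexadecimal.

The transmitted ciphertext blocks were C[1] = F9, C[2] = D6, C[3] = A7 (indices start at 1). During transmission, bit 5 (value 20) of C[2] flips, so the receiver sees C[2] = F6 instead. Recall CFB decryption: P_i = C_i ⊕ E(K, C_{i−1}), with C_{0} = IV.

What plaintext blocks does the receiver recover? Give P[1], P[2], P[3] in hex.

Only C[2] changed, to F6. In CFB, a change in C_i flips the same bit in P_i and garbles P_{i+1}. Decrypting the received ciphertext:
P[1]: E(K, 32) = AC; F9 ⊕ AC = 55.
P[2]: E(K, F9) = 73; F6 ⊕ 73 = 85.
P[3]: E(K, F6) = 70; A7 ⊕ 70 = D7.
Blocks that differ from the original plaintext: P[2], P[3].

P[1] = 55, P[2] = 85, P[3] = D7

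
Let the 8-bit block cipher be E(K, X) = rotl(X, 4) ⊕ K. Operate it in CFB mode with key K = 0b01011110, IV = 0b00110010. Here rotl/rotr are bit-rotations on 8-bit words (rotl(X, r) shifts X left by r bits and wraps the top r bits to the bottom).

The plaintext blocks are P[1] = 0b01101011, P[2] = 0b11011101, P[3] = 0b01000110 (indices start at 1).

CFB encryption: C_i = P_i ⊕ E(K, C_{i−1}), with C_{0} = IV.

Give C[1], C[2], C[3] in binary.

C[1] = 0b00010110, C[2] = 0b11100010, C[3] = 0b00110110

C[1]: E(K, 0b00110010) = 0b01111101; 0b01101011 ⊕ 0b01111101 = 0b00010110.
C[2]: E(K, 0b00010110) = 0b00111111; 0b11011101 ⊕ 0b00111111 = 0b11100010.
C[3]: E(K, 0b11100010) = 0b01110000; 0b01000110 ⊕ 0b01110000 = 0b00110110.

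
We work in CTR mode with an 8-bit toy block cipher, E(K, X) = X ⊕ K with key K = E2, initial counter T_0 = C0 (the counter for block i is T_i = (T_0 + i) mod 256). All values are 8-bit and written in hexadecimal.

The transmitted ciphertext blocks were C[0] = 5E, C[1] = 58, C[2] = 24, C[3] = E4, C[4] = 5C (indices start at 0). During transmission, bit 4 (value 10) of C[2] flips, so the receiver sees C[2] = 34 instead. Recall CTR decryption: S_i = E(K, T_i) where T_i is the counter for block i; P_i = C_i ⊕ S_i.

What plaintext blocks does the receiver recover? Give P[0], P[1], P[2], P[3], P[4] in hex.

P[0] = 7C, P[1] = 7B, P[2] = 14, P[3] = C5, P[4] = 7A

Only C[2] changed, to 34. In CTR, a change in C_i flips the same bit in P_i only; the keystream is unaffected. Decrypting the received ciphertext:
P[0]: T = C0, S = E(K, T) = 22; 5E ⊕ 22 = 7C.
P[1]: T = C1, S = E(K, T) = 23; 58 ⊕ 23 = 7B.
P[2]: T = C2, S = E(K, T) = 20; 34 ⊕ 20 = 14.
P[3]: T = C3, S = E(K, T) = 21; E4 ⊕ 21 = C5.
P[4]: T = C4, S = E(K, T) = 26; 5C ⊕ 26 = 7A.
Blocks that differ from the original plaintext: P[2].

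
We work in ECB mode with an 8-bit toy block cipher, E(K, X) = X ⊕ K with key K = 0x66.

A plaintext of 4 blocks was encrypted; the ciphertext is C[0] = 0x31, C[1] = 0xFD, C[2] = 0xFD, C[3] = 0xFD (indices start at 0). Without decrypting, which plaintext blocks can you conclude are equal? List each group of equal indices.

ECB encrypts each block independently with the same key, so equal ciphertext blocks imply equal plaintext blocks.
C[1] = C[2] = C[3] = 0xFD, so P[1] = P[2] = P[3].

P[1] = P[2] = P[3]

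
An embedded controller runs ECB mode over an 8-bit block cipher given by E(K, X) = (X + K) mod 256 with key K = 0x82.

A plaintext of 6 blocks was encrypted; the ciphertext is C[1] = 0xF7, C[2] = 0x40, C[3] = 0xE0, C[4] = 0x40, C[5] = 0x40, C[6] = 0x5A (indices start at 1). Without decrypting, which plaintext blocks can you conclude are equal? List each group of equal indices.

ECB encrypts each block independently with the same key, so equal ciphertext blocks imply equal plaintext blocks.
C[2] = C[4] = C[5] = 0x40, so P[2] = P[4] = P[5].

P[2] = P[4] = P[5]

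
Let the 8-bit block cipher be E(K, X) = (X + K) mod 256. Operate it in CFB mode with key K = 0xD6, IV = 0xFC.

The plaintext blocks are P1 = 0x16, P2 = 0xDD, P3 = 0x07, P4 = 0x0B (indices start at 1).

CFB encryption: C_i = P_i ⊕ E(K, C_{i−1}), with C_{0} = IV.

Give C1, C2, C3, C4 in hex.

C1 = 0xC4, C2 = 0x47, C3 = 0x1A, C4 = 0xFB

C1: E(K, 0xFC) = 0xD2; 0x16 ⊕ 0xD2 = 0xC4.
C2: E(K, 0xC4) = 0x9A; 0xDD ⊕ 0x9A = 0x47.
C3: E(K, 0x47) = 0x1D; 0x07 ⊕ 0x1D = 0x1A.
C4: E(K, 0x1A) = 0xF0; 0x0B ⊕ 0xF0 = 0xFB.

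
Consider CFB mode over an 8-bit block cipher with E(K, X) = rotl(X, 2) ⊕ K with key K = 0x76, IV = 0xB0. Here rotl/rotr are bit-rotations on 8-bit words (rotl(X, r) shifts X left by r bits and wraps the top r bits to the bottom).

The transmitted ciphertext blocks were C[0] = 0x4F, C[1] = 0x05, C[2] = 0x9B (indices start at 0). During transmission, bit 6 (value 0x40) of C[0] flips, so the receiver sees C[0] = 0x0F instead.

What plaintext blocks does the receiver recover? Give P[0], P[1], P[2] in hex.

P[0] = 0xBB, P[1] = 0x4F, P[2] = 0xF9

CFB decryption: P_i = C_i ⊕ E(K, C_{i−1}), with C_{−1} = IV.
Only C[0] changed, to 0x0F. In CFB, a change in C_i flips the same bit in P_i and garbles P_{i+1}. Decrypting the received ciphertext:
P[0]: E(K, 0xB0) = 0xB4; 0x0F ⊕ 0xB4 = 0xBB.
P[1]: E(K, 0x0F) = 0x4A; 0x05 ⊕ 0x4A = 0x4F.
P[2]: E(K, 0x05) = 0x62; 0x9B ⊕ 0x62 = 0xF9.
Blocks that differ from the original plaintext: P[0], P[1].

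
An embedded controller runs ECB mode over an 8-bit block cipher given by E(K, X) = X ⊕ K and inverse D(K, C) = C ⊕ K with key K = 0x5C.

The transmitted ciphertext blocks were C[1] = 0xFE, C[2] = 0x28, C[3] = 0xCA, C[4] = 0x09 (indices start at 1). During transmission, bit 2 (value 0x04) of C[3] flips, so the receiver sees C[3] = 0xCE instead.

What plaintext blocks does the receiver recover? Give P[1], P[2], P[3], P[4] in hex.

P[1] = 0xA2, P[2] = 0x74, P[3] = 0x92, P[4] = 0x55

ECB decryption: P_i = D(K, C_i).
Only C[3] changed, to 0xCE. In ECB, a change in C_i affects only P_i. Decrypting the received ciphertext:
P[1]: D(K, 0xFE) = 0xA2.
P[2]: D(K, 0x28) = 0x74.
P[3]: D(K, 0xCE) = 0x92.
P[4]: D(K, 0x09) = 0x55.
Blocks that differ from the original plaintext: P[3].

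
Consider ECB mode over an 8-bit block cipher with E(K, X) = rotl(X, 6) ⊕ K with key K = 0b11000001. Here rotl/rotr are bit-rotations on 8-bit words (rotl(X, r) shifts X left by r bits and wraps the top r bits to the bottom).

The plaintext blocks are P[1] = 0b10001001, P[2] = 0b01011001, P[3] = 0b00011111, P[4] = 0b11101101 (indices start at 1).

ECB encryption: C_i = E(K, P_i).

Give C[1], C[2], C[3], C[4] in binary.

C[1] = 0b10100011, C[2] = 0b10010111, C[3] = 0b00000110, C[4] = 0b10111010

C[1]: E(K, 0b10001001) = 0b10100011.
C[2]: E(K, 0b01011001) = 0b10010111.
C[3]: E(K, 0b00011111) = 0b00000110.
C[4]: E(K, 0b11101101) = 0b10111010.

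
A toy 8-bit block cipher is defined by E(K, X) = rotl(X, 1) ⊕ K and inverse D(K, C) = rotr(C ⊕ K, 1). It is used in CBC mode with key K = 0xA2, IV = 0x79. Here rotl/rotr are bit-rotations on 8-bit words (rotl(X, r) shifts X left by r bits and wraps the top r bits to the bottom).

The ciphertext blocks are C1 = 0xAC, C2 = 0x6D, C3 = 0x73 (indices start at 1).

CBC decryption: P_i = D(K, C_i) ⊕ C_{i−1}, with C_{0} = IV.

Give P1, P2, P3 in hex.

P1: D(K, 0xAC) = 0x07; 0x07 ⊕ 0x79 = 0x7E.
P2: D(K, 0x6D) = 0xE7; 0xE7 ⊕ 0xAC = 0x4B.
P3: D(K, 0x73) = 0xE8; 0xE8 ⊕ 0x6D = 0x85.

P1 = 0x7E, P2 = 0x4B, P3 = 0x85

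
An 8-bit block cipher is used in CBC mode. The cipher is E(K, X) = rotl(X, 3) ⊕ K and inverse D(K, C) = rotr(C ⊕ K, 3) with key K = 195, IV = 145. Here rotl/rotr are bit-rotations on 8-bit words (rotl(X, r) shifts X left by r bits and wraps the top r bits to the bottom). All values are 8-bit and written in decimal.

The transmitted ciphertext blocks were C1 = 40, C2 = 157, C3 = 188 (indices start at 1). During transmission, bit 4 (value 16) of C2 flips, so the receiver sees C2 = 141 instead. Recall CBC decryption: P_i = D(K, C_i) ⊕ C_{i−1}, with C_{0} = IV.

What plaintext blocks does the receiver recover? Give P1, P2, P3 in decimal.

Only C2 changed, to 141. In CBC, a change in C_i garbles P_i and flips the same bit in P_{i+1}. Decrypting the received ciphertext:
P1: D(K, 40) = 125; 125 ⊕ 145 = 236.
P2: D(K, 141) = 201; 201 ⊕ 40 = 225.
P3: D(K, 188) = 239; 239 ⊕ 141 = 98.
Blocks that differ from the original plaintext: P2, P3.

P1 = 236, P2 = 225, P3 = 98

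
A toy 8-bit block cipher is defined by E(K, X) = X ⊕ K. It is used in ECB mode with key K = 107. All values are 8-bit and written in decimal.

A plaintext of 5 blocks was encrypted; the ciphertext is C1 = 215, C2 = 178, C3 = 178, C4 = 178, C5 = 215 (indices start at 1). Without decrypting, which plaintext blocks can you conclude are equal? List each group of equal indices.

P1 = P5; P2 = P3 = P4

ECB encrypts each block independently with the same key, so equal ciphertext blocks imply equal plaintext blocks.
C1 = C5 = 215, so P1 = P5.
C2 = C3 = C4 = 178, so P2 = P3 = P4.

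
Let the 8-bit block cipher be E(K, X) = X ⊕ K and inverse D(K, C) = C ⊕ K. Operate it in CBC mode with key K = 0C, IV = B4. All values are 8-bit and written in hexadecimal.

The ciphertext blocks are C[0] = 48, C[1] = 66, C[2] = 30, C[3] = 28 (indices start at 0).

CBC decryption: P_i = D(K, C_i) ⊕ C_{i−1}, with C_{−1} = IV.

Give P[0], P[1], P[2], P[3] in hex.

P[0]: D(K, 48) = 44; 44 ⊕ B4 = F0.
P[1]: D(K, 66) = 6A; 6A ⊕ 48 = 22.
P[2]: D(K, 30) = 3C; 3C ⊕ 66 = 5A.
P[3]: D(K, 28) = 24; 24 ⊕ 30 = 14.

P[0] = F0, P[1] = 22, P[2] = 5A, P[3] = 14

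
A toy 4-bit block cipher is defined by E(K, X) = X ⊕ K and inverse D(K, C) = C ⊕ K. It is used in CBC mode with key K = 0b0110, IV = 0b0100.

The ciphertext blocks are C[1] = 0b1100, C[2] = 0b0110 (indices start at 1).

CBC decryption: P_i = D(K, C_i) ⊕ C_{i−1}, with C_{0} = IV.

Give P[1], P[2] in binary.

P[1]: D(K, 0b1100) = 0b1010; 0b1010 ⊕ 0b0100 = 0b1110.
P[2]: D(K, 0b0110) = 0b0000; 0b0000 ⊕ 0b1100 = 0b1100.

P[1] = 0b1110, P[2] = 0b1100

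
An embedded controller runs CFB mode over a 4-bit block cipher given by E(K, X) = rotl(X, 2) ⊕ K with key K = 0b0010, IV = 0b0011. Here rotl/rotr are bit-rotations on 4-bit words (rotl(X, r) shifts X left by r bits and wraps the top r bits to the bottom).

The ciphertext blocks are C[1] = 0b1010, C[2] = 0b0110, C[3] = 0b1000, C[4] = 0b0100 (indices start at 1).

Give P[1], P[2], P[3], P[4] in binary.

P[1] = 0b0100, P[2] = 0b1110, P[3] = 0b0011, P[4] = 0b0100

CFB decryption: P_i = C_i ⊕ E(K, C_{i−1}), with C_{0} = IV.
P[1]: E(K, 0b0011) = 0b1110; 0b1010 ⊕ 0b1110 = 0b0100.
P[2]: E(K, 0b1010) = 0b1000; 0b0110 ⊕ 0b1000 = 0b1110.
P[3]: E(K, 0b0110) = 0b1011; 0b1000 ⊕ 0b1011 = 0b0011.
P[4]: E(K, 0b1000) = 0b0000; 0b0100 ⊕ 0b0000 = 0b0100.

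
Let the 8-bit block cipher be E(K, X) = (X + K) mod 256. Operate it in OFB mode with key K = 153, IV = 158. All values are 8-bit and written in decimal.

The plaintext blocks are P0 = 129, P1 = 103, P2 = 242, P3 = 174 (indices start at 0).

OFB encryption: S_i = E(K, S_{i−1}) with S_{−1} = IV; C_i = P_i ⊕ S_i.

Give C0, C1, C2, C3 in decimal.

C0: S = E(K, 158) = 55; 129 ⊕ 55 = 182.
C1: S = E(K, 55) = 208; 103 ⊕ 208 = 183.
C2: S = E(K, 208) = 105; 242 ⊕ 105 = 155.
C3: S = E(K, 105) = 2; 174 ⊕ 2 = 172.

C0 = 182, C1 = 183, C2 = 155, C3 = 172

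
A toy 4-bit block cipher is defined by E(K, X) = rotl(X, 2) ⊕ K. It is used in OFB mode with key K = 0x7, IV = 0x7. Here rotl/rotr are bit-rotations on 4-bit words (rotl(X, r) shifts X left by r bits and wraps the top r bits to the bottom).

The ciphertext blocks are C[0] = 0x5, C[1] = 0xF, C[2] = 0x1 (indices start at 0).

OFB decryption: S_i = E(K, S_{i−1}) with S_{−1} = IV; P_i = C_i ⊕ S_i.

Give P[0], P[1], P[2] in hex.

P[0]: S = E(K, 0x7) = 0xA; 0x5 ⊕ 0xA = 0xF.
P[1]: S = E(K, 0xA) = 0xD; 0xF ⊕ 0xD = 0x2.
P[2]: S = E(K, 0xD) = 0x0; 0x1 ⊕ 0x0 = 0x1.

P[0] = 0xF, P[1] = 0x2, P[2] = 0x1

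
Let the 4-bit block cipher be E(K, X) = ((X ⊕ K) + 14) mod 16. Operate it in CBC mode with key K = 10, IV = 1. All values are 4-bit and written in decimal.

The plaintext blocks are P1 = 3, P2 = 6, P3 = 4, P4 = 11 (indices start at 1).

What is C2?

CBC encryption: C_i = E(K, P_i ⊕ C_{i−1}), with C_{0} = IV.
C1: P1 ⊕ 1 = 2; E(K, 2) = 6.
C2: P2 ⊕ 6 = 0; E(K, 0) = 8.

C2 = 8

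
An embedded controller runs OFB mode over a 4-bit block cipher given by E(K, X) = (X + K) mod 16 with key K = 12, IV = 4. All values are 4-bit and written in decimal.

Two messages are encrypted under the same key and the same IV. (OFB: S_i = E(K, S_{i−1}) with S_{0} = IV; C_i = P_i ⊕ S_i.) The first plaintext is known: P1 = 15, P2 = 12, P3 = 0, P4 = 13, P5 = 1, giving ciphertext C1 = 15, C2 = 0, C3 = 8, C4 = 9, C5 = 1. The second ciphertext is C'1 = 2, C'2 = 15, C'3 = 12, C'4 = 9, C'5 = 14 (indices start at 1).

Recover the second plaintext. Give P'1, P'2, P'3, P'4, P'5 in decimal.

In OFB with a reused IV, both messages share the same keystream S_i, so C_i ⊕ C'_i = P_i ⊕ P'_i and thus P'_i = P_i ⊕ C_i ⊕ C'_i.
P'1: 15 ⊕ 15 ⊕ 2 = 2.
P'2: 12 ⊕ 0 ⊕ 15 = 3.
P'3: 0 ⊕ 8 ⊕ 12 = 4.
P'4: 13 ⊕ 9 ⊕ 9 = 13.
P'5: 1 ⊕ 1 ⊕ 14 = 14.

P'1 = 2, P'2 = 3, P'3 = 4, P'4 = 13, P'5 = 14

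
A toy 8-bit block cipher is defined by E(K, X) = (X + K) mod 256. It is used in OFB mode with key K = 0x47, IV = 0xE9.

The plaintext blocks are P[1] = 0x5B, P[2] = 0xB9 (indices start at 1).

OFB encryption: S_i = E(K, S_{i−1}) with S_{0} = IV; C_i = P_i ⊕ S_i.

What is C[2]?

C[1]: S = E(K, 0xE9) = 0x30; 0x5B ⊕ 0x30 = 0x6B.
C[2]: S = E(K, 0x30) = 0x77; 0xB9 ⊕ 0x77 = 0xCE.

C[2] = 0xCE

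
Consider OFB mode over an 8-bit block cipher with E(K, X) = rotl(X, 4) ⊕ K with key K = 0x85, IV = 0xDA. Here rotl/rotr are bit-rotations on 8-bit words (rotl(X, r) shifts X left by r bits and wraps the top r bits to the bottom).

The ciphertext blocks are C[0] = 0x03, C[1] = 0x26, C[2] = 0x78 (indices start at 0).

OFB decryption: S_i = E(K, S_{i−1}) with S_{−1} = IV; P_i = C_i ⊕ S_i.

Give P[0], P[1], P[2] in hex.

P[0] = 0x2B, P[1] = 0x21, P[2] = 0x8D

P[0]: S = E(K, 0xDA) = 0x28; 0x03 ⊕ 0x28 = 0x2B.
P[1]: S = E(K, 0x28) = 0x07; 0x26 ⊕ 0x07 = 0x21.
P[2]: S = E(K, 0x07) = 0xF5; 0x78 ⊕ 0xF5 = 0x8D.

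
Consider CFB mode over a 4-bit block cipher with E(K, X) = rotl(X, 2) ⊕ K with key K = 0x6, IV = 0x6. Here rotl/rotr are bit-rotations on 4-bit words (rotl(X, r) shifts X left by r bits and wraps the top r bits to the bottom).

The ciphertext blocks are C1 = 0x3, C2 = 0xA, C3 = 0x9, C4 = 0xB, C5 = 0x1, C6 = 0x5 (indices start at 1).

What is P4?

P4 = 0xB

CFB decryption: P_i = C_i ⊕ E(K, C_{i−1}), with C_{0} = IV.
P4: E(K, 0x9) = 0x0; 0xB ⊕ 0x0 = 0xB.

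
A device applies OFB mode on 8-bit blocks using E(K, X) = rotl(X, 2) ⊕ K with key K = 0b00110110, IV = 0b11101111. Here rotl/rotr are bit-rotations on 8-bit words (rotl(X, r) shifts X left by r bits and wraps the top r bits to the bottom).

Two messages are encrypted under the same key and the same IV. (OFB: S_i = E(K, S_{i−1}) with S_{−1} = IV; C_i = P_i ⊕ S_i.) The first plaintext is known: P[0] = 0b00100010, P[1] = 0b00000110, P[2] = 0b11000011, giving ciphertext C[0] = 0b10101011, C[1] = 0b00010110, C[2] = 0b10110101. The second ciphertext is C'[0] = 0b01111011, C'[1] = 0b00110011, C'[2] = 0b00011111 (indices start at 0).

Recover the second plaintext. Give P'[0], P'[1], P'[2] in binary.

P'[0] = 0b11110010, P'[1] = 0b00100011, P'[2] = 0b01101001

In OFB with a reused IV, both messages share the same keystream S_i, so C_i ⊕ C'_i = P_i ⊕ P'_i and thus P'_i = P_i ⊕ C_i ⊕ C'_i.
P'[0]: 0b00100010 ⊕ 0b10101011 ⊕ 0b01111011 = 0b11110010.
P'[1]: 0b00000110 ⊕ 0b00010110 ⊕ 0b00110011 = 0b00100011.
P'[2]: 0b11000011 ⊕ 0b10110101 ⊕ 0b00011111 = 0b01101001.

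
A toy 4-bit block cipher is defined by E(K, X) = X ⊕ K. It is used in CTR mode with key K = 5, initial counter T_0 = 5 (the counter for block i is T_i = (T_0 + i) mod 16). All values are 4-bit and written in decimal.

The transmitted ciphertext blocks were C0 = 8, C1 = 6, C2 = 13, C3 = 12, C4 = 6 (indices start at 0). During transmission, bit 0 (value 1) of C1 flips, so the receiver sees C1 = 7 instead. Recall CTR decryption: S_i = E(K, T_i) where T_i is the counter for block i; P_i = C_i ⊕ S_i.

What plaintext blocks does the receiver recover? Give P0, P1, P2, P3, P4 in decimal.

P0 = 8, P1 = 4, P2 = 15, P3 = 1, P4 = 10

Only C1 changed, to 7. In CTR, a change in C_i flips the same bit in P_i only; the keystream is unaffected. Decrypting the received ciphertext:
P0: T = 5, S = E(K, T) = 0; 8 ⊕ 0 = 8.
P1: T = 6, S = E(K, T) = 3; 7 ⊕ 3 = 4.
P2: T = 7, S = E(K, T) = 2; 13 ⊕ 2 = 15.
P3: T = 8, S = E(K, T) = 13; 12 ⊕ 13 = 1.
P4: T = 9, S = E(K, T) = 12; 6 ⊕ 12 = 10.
Blocks that differ from the original plaintext: P1.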